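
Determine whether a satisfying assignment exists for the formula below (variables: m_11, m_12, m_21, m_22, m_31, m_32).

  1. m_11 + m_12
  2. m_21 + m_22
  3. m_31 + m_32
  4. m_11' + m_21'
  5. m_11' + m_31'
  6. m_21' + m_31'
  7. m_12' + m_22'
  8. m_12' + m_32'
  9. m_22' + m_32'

Unsatisfiable

Try m_11 = 1.
From the singleton clause (m_21'), m_21 = 0.
From the singleton clause (m_22), m_22 = 1.
From the singleton clause (m_31'), m_31 = 0.
From the singleton clause (m_32), m_32 = 1.
But (m_32') is also a unit clause — contradiction.
Undo m_11 and try m_11 = 0.
From the singleton clause (m_12), m_12 = 1.
From the singleton clause (m_22'), m_22 = 0.
From the singleton clause (m_21), m_21 = 1.
From the singleton clause (m_31'), m_31 = 0.
From the singleton clause (m_32), m_32 = 1.
But (m_32') is also a unit clause — contradiction.
Neither m_11 = 1 nor m_11 = 0 works.
No assignment satisfies every clause.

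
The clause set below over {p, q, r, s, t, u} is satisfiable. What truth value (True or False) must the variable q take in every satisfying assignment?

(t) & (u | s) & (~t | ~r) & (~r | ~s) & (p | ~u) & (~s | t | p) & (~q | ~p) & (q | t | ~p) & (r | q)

True

Suppose q = 0.
(t) alone gives t = 1.
(~r) alone gives r = 0.
Now (r) is unsatisfied and unit — conflict.
So every satisfying assignment has q = True.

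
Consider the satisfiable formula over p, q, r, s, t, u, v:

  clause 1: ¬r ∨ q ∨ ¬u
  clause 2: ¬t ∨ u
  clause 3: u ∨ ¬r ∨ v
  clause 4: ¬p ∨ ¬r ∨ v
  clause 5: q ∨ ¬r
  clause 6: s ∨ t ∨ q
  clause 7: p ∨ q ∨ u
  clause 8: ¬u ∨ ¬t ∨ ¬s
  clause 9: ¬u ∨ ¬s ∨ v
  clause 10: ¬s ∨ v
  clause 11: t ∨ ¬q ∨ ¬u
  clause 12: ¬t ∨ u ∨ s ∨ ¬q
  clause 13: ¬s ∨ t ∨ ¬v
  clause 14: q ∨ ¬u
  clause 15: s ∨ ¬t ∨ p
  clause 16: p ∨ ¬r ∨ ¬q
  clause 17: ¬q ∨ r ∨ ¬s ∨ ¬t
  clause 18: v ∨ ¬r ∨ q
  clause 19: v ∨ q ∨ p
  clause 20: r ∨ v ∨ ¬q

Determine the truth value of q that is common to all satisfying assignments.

True

Suppose q = False.
The clause (¬r) is unit, so r = False.
The clause (¬u) is unit, so u = False.
The clause (¬t) is unit, so t = False.
The clause (s) is unit, so s = True.
The clause (p) is unit, so p = True.
The clause (v) is unit, so v = True.
But (¬v) is also a unit clause — contradiction.
So every satisfying assignment has q = True.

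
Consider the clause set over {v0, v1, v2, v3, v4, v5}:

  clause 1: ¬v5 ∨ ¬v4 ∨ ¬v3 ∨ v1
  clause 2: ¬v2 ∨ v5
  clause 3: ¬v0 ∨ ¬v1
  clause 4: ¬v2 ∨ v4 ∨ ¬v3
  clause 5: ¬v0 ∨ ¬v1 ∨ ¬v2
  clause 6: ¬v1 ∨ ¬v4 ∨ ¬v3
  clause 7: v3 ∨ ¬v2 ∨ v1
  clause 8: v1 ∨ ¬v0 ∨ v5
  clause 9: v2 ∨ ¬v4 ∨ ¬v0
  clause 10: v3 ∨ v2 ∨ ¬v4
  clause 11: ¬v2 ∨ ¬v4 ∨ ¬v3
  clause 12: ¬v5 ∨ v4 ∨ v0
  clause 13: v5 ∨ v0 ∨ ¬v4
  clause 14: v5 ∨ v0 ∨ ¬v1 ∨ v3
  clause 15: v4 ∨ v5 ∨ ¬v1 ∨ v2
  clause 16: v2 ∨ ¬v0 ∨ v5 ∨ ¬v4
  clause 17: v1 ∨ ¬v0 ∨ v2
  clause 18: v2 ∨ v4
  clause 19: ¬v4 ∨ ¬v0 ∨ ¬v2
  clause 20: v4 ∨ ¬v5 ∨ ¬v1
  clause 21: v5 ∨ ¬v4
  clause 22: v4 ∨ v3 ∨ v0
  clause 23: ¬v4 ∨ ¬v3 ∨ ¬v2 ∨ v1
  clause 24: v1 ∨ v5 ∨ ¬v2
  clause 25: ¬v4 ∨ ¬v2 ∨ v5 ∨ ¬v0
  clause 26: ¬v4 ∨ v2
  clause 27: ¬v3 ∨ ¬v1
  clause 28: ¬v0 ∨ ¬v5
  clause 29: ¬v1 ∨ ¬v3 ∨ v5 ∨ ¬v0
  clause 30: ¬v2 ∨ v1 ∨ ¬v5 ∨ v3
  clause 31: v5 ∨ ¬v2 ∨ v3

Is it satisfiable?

Satisfiable

Suppose v2 = True.
The clause (v5) is unit, so v5 = True.
The clause (¬v0) is unit, so v0 = False.
The clause (v4) is unit, so v4 = True.
The clause (¬v3) is unit, so v3 = False.
The clause (v1) is unit, so v1 = True.
Every clause now holds.
A satisfying assignment: v0=False, v1=True, v2=True, v3=False, v4=True, v5=True.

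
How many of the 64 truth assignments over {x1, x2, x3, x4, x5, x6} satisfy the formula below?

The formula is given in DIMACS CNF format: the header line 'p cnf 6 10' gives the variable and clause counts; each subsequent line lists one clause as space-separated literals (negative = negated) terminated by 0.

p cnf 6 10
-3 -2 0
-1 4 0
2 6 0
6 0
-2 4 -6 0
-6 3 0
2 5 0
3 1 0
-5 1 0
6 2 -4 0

1

There are 2^6 = 64 truth assignments over (x1, x2, x3, x4, x5, x6).
Split on x3. With x3 = True, the clauses containing x3 are satisfied and ¬x3 drops from the rest; 1 of the 2^5 = 32 assignments to the other variables satisfy what remains.
With x3 = False, by the same count on the reduced clause set, 0 assignments work.
Total: 1 + 0 = 1.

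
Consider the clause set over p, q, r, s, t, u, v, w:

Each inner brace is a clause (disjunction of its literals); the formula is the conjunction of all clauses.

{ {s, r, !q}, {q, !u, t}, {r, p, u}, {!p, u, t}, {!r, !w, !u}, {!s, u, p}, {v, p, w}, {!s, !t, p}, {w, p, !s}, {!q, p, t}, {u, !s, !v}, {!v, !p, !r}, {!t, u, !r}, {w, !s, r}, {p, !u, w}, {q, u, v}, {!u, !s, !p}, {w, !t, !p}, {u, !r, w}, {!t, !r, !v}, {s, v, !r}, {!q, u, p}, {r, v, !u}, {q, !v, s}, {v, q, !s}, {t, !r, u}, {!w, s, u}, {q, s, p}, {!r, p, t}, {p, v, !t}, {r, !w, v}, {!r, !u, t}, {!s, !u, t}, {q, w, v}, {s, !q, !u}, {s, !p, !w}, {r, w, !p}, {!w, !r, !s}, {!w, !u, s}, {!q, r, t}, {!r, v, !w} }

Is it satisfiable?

Case s = true:
Case u = true:
From the singleton clause (!p), p = false.
From the singleton clause (!t), t = false.
That conflicts with the unit clause (t).
Undo u and try u = false.
From the singleton clause (p), p = true.
From the singleton clause (t), t = true.
From the singleton clause (!v), v = false.
From the singleton clause (!r), r = false.
From the singleton clause (w), w = true.
That conflicts with the unit clause (!w).
Either choice for u ends in contradiction.
Undo s and try s = false.
Case r = true:
From the singleton clause (v), v = true.
From the singleton clause (!p), p = false.
From the singleton clause (!t), t = false.
That conflicts with the unit clause (t).
Undo r and try r = false.
From the singleton clause (!q), q = false.
From the singleton clause (!v), v = false.
From the singleton clause (u), u = true.
That conflicts with the unit clause (!u).
Either choice for r ends in contradiction.
Either choice for s ends in contradiction.
No assignment satisfies every clause.

No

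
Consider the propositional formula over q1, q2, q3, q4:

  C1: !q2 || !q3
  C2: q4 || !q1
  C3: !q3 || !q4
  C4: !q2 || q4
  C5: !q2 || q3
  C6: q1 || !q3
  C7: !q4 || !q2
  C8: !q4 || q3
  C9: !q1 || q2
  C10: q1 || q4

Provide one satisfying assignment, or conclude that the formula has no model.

Suppose q2 = false.
The clause (!q1) is unit, so q1 = false.
The clause (!q3) is unit, so q3 = false.
The clause (!q4) is unit, so q4 = false.
Now (q4) is unsatisfied and unit — conflict.
That branch fails; take q2 = true instead.
The clause (!q3) is unit, so q3 = false.
Now (q3) is unsatisfied and unit — conflict.
Both values of q2 lead to a conflict.

UNSATISFIABLE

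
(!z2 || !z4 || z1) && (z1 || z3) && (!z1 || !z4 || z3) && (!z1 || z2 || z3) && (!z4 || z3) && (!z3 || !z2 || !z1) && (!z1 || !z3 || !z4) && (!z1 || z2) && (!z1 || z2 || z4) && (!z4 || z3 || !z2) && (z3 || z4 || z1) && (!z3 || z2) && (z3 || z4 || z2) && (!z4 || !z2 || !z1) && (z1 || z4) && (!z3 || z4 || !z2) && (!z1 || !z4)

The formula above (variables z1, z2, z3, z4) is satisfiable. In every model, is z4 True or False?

False

Suppose z4 = true.
(z3) alone gives z3 = true.
(!z1) alone gives z1 = false.
(!z2) alone gives z2 = false.
Now (z2) is unsatisfied and unit — conflict.
So every satisfying assignment has z4 = False.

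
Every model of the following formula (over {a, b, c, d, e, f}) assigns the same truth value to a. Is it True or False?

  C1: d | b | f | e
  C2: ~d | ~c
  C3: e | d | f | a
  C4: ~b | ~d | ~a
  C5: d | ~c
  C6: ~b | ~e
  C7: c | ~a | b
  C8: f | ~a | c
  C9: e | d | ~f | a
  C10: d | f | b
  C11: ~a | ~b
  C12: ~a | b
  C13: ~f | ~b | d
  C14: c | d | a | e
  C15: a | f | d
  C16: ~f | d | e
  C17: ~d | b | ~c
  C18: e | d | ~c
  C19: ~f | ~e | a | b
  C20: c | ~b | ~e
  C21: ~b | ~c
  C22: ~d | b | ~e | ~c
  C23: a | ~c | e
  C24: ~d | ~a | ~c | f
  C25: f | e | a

False

Suppose a = 1.
(~b) alone gives b = 0.
Now (b) is unsatisfied and unit — conflict.
So every satisfying assignment has a = False.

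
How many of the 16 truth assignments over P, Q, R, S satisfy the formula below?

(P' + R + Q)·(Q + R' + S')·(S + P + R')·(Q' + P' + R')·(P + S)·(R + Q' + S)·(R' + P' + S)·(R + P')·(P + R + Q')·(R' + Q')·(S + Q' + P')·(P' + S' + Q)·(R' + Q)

1

There are 2^4 = 16 truth assignments over (P, Q, R, S).
Check each against the 13 clauses (columns in the order P, Q, R, S):
  F F F F  ✗ fails (P + S)
  F F F T  ✓ satisfies all
  F F T F  ✗ fails (S + P + R')
  F F T T  ✗ fails (Q + R' + S')
  F T F F  ✗ fails (P + S)
  F T F T  ✗ fails (P + R + Q')
  F T T F  ✗ fails (S + P + R')
  F T T T  ✗ fails (R' + Q')
  T F F F  ✗ fails (P' + R + Q)
  T F F T  ✗ fails (P' + R + Q)
  T F T F  ✗ fails (R' + P' + S)
  T F T T  ✗ fails (Q + R' + S')
  T T F F  ✗ fails (R + Q' + S)
  T T F T  ✗ fails (R + P')
  T T T F  ✗ fails (Q' + P' + R')
  T T T T  ✗ fails (Q' + P' + R')
1 of the 16 rows is a model.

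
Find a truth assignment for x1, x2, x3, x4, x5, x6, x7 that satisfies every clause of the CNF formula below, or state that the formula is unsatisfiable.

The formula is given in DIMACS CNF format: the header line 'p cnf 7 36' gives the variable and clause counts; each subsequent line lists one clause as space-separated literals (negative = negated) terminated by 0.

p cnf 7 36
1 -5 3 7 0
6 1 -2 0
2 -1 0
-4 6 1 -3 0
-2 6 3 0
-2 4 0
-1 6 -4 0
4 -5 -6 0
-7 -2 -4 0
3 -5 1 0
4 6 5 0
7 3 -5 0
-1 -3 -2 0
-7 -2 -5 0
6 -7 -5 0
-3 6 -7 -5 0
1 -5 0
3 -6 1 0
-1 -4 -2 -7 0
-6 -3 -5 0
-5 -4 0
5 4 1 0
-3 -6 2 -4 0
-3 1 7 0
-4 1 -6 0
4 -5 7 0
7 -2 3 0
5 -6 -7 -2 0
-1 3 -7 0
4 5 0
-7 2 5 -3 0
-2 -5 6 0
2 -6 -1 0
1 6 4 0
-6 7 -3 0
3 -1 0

Case x2 = False:
(¬x1) alone gives x1 = False.
(¬x5) alone gives x5 = False.
(x4) alone gives x4 = True.
(¬x6) alone gives x6 = False.
(¬x3) alone gives x3 = False.
All clauses hold; x7 can take either value.

x1: False,  x2: False,  x3: False,  x4: True,  x5: False,  x6: False,  x7: True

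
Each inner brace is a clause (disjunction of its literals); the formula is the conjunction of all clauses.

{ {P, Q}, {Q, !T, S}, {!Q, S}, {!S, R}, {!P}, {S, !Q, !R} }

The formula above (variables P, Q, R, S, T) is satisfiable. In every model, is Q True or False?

Suppose Q = false.
(P) alone gives P = true.
Now (!P) is unsatisfied and unit — conflict.
So every satisfying assignment has Q = True.

True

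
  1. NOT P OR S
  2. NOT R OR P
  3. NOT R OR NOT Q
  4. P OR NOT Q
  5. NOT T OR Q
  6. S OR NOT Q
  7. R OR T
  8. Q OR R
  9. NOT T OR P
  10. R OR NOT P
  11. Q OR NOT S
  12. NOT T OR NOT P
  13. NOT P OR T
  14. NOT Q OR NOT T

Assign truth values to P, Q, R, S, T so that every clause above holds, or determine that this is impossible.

Case P = false:
(NOT R) alone gives R = false.
(NOT Q) alone gives Q = false.
Now (Q) is unsatisfied and unit — conflict.
Undo P and try P = true.
(S) alone gives S = true.
(R) alone gives R = true.
(NOT Q) alone gives Q = false.
Now (Q) is unsatisfied and unit — conflict.
Either choice for P ends in contradiction.

UNSATISFIABLE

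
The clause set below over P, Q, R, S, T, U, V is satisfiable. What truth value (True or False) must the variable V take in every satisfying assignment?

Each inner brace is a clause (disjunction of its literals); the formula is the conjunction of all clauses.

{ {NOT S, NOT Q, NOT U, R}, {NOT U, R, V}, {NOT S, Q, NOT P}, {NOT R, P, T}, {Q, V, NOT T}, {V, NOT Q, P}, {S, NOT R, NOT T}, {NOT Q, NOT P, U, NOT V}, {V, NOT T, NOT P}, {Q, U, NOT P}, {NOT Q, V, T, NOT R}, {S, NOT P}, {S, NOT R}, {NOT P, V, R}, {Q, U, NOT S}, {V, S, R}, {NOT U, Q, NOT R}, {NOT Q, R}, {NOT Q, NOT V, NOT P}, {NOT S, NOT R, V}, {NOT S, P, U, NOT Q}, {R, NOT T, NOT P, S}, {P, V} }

Suppose V = false.
From the singleton clause (P), P = true.
From the singleton clause (NOT T), T = false.
From the singleton clause (S), S = true.
From the singleton clause (Q), Q = true.
From the singleton clause (NOT R), R = false.
But (R) is also a unit clause — contradiction.
So every satisfying assignment has V = True.

True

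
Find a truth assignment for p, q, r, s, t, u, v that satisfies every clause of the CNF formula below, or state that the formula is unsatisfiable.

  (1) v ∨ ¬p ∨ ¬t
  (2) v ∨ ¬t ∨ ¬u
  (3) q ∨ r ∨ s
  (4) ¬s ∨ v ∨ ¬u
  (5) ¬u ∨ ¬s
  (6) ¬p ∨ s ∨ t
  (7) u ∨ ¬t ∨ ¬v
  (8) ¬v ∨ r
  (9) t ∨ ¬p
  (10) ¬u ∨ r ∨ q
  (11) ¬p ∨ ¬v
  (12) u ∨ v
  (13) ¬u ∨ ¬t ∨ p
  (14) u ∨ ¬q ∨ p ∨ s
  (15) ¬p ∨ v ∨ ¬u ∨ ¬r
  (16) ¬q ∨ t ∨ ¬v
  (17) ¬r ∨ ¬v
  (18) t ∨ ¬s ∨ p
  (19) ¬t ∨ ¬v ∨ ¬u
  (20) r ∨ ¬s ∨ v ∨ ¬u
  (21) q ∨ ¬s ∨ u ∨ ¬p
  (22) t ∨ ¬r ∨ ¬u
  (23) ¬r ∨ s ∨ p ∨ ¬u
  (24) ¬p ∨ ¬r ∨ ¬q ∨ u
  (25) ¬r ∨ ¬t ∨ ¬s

p ↦ False, q ↦ True, r ↦ False, s ↦ False, t ↦ False, u ↦ True, v ↦ False

Case u = True:
Unit clause (¬s) forces s = False.
Case v = False:
Unit clause (¬t) forces t = False.
Unit clause (¬p) forces p = False.
Unit clause (¬r) forces r = False.
Unit clause (q) forces q = True.
Every clause now holds.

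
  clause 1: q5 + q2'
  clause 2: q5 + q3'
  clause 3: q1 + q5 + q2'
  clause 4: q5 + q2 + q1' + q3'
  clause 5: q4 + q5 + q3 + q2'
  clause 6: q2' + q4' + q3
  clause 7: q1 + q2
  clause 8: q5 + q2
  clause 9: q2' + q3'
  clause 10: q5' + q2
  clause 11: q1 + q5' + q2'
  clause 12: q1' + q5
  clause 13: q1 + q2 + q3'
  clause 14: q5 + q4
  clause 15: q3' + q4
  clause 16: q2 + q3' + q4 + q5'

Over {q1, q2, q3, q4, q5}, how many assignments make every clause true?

1

There are 2^5 = 32 truth assignments over (q1, q2, q3, q4, q5).
Split on q5. With q5 = 1, the clauses containing q5 are satisfied and q5' drops from the rest; 1 of the 2^4 = 16 assignments to the other variables satisfy what remains.
With q5 = 0, by the same count on the reduced clause set, 0 assignments work.
Total: 1 + 0 = 1.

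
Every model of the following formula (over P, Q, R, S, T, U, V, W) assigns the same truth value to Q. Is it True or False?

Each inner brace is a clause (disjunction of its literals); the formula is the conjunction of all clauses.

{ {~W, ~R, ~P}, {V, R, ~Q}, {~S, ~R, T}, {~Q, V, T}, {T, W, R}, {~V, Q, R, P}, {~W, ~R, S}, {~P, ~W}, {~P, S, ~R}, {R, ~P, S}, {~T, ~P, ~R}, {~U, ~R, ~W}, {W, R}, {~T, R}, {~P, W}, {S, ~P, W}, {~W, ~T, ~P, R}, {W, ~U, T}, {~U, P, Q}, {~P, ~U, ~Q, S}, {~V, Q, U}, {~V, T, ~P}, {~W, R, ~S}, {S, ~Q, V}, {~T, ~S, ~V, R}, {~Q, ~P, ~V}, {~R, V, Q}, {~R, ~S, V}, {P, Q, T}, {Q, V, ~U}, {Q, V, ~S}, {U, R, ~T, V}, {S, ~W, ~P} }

Suppose Q = 0.
Branch on P: set P = 0.
Unit clause (~U) forces U = 0.
Unit clause (~V) forces V = 0.
Unit clause (~R) forces R = 0.
Unit clause (W) forces W = 1.
Unit clause (~T) forces T = 0.
Now (T) is unsatisfied and unit — conflict.
Backtrack on P: now try P = 1.
Unit clause (~W) forces W = 0.
Now (W) is unsatisfied and unit — conflict.
Either choice for P ends in contradiction.
So every satisfying assignment has Q = True.

True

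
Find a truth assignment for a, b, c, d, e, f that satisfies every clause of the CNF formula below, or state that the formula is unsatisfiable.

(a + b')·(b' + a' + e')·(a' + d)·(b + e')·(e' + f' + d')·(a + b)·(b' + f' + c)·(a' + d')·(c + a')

UNSATISFIABLE

Suppose a = 1.
Unit clause (d) forces d = 1.
Now (d') is unsatisfied and unit — conflict.
So a must be the other value — set a = 0.
Unit clause (b') forces b = 0.
Now (b) is unsatisfied and unit — conflict.
Neither a = 1 nor a = 0 works.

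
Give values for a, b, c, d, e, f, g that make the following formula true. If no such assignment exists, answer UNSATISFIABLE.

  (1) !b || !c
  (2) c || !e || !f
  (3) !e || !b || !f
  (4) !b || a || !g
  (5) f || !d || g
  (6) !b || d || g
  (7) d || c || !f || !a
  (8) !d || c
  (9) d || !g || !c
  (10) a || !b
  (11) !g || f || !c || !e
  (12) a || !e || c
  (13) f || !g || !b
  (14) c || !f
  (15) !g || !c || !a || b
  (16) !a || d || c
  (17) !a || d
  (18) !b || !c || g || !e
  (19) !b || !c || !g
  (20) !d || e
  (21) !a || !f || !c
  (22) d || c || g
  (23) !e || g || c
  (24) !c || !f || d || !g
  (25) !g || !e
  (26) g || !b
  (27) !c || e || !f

Try b = false.
Try d = false.
From the singleton clause (!a), a = false.
Try g = true.
From the singleton clause (!c), c = false.
From the singleton clause (!e), e = false.
From the singleton clause (!f), f = false.
Every clause now holds.

a=false; b=false; c=false; d=false; e=false; f=false; g=true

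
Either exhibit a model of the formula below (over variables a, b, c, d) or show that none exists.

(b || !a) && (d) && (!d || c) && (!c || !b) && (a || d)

Unit clause (d) forces d = true.
Unit clause (c) forces c = true.
Unit clause (!b) forces b = false.
Unit clause (!a) forces a = false.
This assignment satisfies each clause.

a: false; b: false; c: true; d: true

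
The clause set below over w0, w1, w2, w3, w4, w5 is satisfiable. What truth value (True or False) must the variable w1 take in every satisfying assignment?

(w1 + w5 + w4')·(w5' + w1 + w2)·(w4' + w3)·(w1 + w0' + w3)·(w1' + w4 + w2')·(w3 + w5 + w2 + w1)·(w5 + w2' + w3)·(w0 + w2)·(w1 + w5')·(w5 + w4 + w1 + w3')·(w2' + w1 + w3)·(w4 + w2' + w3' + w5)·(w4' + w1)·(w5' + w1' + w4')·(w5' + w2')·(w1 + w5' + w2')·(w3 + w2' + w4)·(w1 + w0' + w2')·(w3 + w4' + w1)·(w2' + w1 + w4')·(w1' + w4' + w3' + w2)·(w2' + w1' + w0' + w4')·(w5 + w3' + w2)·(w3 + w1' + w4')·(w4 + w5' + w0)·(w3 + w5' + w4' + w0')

True

Suppose w1 = 0.
(w5') alone gives w5 = 0.
(w4') alone gives w4 = 0.
(w3') alone gives w3 = 0.
(w0') alone gives w0 = 0.
(w2) alone gives w2 = 1.
But (w2') is also a unit clause — contradiction.
So every satisfying assignment has w1 = True.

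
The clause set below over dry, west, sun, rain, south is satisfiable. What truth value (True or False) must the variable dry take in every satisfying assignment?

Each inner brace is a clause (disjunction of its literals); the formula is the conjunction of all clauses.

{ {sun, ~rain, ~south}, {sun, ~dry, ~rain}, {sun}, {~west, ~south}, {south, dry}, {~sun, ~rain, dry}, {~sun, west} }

Suppose dry = 0.
The clause (sun) is unit, so sun = 1.
The clause (south) is unit, so south = 1.
The clause (~west) is unit, so west = 0.
That conflicts with the unit clause (west).
So every satisfying assignment has dry = True.

True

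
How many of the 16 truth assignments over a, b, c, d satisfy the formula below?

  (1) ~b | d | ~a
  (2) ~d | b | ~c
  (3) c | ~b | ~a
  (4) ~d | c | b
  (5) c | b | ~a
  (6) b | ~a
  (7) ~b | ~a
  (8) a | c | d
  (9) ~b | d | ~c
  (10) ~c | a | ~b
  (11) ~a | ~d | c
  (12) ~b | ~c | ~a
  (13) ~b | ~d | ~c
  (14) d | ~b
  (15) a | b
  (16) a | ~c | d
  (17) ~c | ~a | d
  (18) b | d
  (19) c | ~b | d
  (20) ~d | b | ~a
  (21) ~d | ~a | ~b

1

There are 2^4 = 16 truth assignments over (a, b, c, d).
Check each against the 21 clauses (columns in the order a, b, c, d):
  F F F F  ✗ fails (a | c | d)
  F F F T  ✗ fails (~d | c | b)
  F F T F  ✗ fails (a | b)
  F F T T  ✗ fails (~d | b | ~c)
  F T F F  ✗ fails (a | c | d)
  F T F T  ✓ satisfies all
  F T T F  ✗ fails (~b | d | ~c)
  F T T T  ✗ fails (~c | a | ~b)
  T F F F  ✗ fails (c | b | ~a)
  T F F T  ✗ fails (~d | c | b)
  T F T F  ✗ fails (b | ~a)
  T F T T  ✗ fails (~d | b | ~c)
  T T F F  ✗ fails (~b | d | ~a)
  T T F T  ✗ fails (c | ~b | ~a)
  T T T F  ✗ fails (~b | d | ~a)
  T T T T  ✗ fails (~b | ~a)
1 of the 16 rows is a model.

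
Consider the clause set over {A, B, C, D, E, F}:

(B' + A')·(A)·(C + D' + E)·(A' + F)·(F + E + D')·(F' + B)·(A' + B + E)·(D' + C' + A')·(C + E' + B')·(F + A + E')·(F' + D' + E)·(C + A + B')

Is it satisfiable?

Unit clause (A) forces A = 1.
Unit clause (B') forces B = 0.
Unit clause (F) forces F = 1.
But (F') is also a unit clause — contradiction.
No assignment satisfies every clause.

No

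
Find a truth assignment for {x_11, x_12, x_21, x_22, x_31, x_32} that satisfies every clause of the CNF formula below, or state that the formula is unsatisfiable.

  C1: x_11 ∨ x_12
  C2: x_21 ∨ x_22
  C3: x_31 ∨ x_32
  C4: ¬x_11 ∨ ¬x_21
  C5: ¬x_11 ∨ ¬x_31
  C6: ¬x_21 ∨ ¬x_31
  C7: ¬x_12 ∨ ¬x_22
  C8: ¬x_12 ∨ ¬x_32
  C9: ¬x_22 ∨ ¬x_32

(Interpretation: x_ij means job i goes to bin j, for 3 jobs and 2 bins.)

UNSATISFIABLE

Branch on x_11: set x_11 = True.
(¬x_21) alone gives x_21 = False.
(x_22) alone gives x_22 = True.
(¬x_31) alone gives x_31 = False.
(x_32) alone gives x_32 = True.
That conflicts with the unit clause (¬x_32).
That branch fails; take x_11 = False instead.
(x_12) alone gives x_12 = True.
(¬x_22) alone gives x_22 = False.
(x_21) alone gives x_21 = True.
(¬x_31) alone gives x_31 = False.
(x_32) alone gives x_32 = True.
That conflicts with the unit clause (¬x_32).
Both values of x_11 lead to a conflict.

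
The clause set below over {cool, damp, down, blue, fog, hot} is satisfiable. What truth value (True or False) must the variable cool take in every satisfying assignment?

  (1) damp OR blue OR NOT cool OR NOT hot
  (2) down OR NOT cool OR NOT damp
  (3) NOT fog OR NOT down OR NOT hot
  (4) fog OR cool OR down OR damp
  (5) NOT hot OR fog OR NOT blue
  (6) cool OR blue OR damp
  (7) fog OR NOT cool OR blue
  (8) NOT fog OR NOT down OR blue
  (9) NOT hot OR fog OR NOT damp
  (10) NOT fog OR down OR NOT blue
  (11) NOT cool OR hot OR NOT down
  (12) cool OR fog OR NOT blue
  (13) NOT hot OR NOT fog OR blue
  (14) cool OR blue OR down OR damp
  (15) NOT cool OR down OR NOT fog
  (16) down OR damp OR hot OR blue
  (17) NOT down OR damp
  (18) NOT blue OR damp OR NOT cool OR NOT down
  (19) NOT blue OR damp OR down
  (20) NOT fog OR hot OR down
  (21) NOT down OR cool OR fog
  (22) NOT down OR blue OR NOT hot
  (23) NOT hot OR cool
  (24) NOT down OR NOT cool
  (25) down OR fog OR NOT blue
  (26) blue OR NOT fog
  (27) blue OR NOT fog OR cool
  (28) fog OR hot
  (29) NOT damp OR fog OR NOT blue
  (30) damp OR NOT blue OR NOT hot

False

Suppose cool = true.
Unit clause (NOT down) forces down = false.
Unit clause (NOT damp) forces damp = false.
Unit clause (NOT fog) forces fog = false.
Unit clause (blue) forces blue = true.
Now (NOT blue) is unsatisfied and unit — conflict.
So every satisfying assignment has cool = False.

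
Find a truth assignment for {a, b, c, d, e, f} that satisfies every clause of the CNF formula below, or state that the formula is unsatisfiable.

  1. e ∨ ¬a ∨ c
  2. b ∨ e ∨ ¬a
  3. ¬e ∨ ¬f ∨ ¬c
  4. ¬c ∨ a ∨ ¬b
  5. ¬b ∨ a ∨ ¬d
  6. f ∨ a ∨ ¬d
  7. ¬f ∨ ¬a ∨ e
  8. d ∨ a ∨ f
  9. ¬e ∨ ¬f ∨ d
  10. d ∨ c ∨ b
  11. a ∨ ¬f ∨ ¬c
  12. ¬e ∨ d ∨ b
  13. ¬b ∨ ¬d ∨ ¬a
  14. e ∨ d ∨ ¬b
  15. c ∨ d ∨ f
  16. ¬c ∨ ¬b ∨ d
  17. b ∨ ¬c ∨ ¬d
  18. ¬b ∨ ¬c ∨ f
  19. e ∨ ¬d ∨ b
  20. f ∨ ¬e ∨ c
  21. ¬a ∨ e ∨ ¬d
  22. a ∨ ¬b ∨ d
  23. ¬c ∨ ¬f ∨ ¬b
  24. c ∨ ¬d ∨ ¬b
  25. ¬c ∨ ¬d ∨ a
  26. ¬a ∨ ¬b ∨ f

Branch on e: set e = True.
Branch on f: set f = True.
(¬c) alone gives c = False.
(d) alone gives d = True.
(¬b) alone gives b = False.
Every clause is now satisfied; a is unconstrained.

a ↦ False; b ↦ False; c ↦ False; d ↦ True; e ↦ True; f ↦ True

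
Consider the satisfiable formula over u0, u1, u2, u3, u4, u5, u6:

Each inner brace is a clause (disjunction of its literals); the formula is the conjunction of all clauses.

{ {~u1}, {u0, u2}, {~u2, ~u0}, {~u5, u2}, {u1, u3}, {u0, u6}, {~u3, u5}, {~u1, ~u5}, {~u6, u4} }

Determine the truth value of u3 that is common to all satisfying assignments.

True

Suppose u3 = 0.
(~u1) alone gives u1 = 0.
That conflicts with the unit clause (u1).
So every satisfying assignment has u3 = True.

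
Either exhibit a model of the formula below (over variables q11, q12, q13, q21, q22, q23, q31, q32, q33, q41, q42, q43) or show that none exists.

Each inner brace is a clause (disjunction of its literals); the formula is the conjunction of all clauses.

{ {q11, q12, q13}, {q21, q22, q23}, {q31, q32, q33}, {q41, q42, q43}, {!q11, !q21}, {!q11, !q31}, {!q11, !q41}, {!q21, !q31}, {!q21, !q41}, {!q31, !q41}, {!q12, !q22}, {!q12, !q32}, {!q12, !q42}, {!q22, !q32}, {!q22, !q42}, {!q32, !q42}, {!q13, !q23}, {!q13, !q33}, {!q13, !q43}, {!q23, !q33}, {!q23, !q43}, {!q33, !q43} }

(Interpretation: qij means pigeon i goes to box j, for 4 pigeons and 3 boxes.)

UNSATISFIABLE

Try q11 = false.
Try q12 = true.
The clause (!q22) is unit, so q22 = false.
The clause (!q32) is unit, so q32 = false.
The clause (!q42) is unit, so q42 = false.
Try q21 = true.
The clause (!q31) is unit, so q31 = false.
The clause (q33) is unit, so q33 = true.
The clause (!q41) is unit, so q41 = false.
The clause (q43) is unit, so q43 = true.
That conflicts with the unit clause (!q43).
So q21 must be the other value — set q21 = false.
The clause (q23) is unit, so q23 = true.
The clause (!q13) is unit, so q13 = false.
The clause (!q33) is unit, so q33 = false.
The clause (q31) is unit, so q31 = true.
The clause (!q41) is unit, so q41 = false.
The clause (q43) is unit, so q43 = true.
That conflicts with the unit clause (!q43).
Neither q21 = true nor q21 = false works.
So q12 must be the other value — set q12 = false.
The clause (q13) is unit, so q13 = true.
The clause (!q23) is unit, so q23 = false.
The clause (!q33) is unit, so q33 = false.
The clause (!q43) is unit, so q43 = false.
Try q21 = true.
The clause (!q31) is unit, so q31 = false.
The clause (q32) is unit, so q32 = true.
The clause (!q41) is unit, so q41 = false.
The clause (q42) is unit, so q42 = true.
That conflicts with the unit clause (!q42).
So q21 must be the other value — set q21 = false.
The clause (q22) is unit, so q22 = true.
The clause (!q32) is unit, so q32 = false.
The clause (q31) is unit, so q31 = true.
The clause (!q41) is unit, so q41 = false.
The clause (q42) is unit, so q42 = true.
That conflicts with the unit clause (!q42).
Neither q21 = true nor q21 = false works.
Neither q12 = true nor q12 = false works.
So q11 must be the other value — set q11 = true.
The clause (!q21) is unit, so q21 = false.
The clause (!q31) is unit, so q31 = false.
The clause (!q41) is unit, so q41 = false.
Try q22 = true.
The clause (!q12) is unit, so q12 = false.
The clause (!q32) is unit, so q32 = false.
The clause (q33) is unit, so q33 = true.
The clause (!q42) is unit, so q42 = false.
The clause (q43) is unit, so q43 = true.
That conflicts with the unit clause (!q43).
So q22 must be the other value — set q22 = false.
The clause (q23) is unit, so q23 = true.
The clause (!q13) is unit, so q13 = false.
The clause (!q33) is unit, so q33 = false.
The clause (q32) is unit, so q32 = true.
The clause (!q12) is unit, so q12 = false.
The clause (!q42) is unit, so q42 = false.
The clause (q43) is unit, so q43 = true.
That conflicts with the unit clause (!q43).
Neither q22 = true nor q22 = false works.
Neither q11 = true nor q11 = false works.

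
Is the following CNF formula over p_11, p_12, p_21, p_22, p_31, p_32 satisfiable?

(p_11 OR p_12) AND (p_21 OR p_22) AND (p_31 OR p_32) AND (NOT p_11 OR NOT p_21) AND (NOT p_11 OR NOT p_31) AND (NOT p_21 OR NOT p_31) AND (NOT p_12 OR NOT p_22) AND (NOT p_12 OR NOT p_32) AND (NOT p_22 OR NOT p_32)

Unsatisfiable

Branch on p_11: set p_11 = true.
From the singleton clause (NOT p_21), p_21 = false.
From the singleton clause (p_22), p_22 = true.
From the singleton clause (NOT p_31), p_31 = false.
From the singleton clause (p_32), p_32 = true.
But (NOT p_32) is also a unit clause — contradiction.
Undo p_11 and try p_11 = false.
From the singleton clause (p_12), p_12 = true.
From the singleton clause (NOT p_22), p_22 = false.
From the singleton clause (p_21), p_21 = true.
From the singleton clause (NOT p_31), p_31 = false.
From the singleton clause (p_32), p_32 = true.
But (NOT p_32) is also a unit clause — contradiction.
Neither p_11 = true nor p_11 = false works.
No assignment satisfies every clause.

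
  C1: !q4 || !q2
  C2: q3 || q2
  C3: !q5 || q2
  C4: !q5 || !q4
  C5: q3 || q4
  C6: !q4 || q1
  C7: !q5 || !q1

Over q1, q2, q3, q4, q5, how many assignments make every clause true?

6

There are 2^5 = 32 truth assignments over (q1, q2, q3, q4, q5).
Split on q2. With q2 = true, the clauses containing q2 are satisfied and !q2 drops from the rest; 3 of the 2^4 = 16 assignments to the other variables satisfy what remains.
With q2 = false, by the same count on the reduced clause set, 3 assignments work.
Total: 3 + 3 = 6.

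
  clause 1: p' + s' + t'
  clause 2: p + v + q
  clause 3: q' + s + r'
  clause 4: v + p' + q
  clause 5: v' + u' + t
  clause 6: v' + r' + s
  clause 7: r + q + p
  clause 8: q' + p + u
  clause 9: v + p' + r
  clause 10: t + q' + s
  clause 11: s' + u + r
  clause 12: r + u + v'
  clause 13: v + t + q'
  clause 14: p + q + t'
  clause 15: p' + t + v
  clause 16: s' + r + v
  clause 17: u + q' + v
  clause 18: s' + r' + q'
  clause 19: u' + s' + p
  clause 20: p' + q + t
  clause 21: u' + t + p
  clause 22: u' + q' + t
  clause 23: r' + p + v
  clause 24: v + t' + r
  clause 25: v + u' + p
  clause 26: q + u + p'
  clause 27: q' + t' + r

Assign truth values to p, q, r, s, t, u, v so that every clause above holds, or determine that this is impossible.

p: 0; q: 0; r: 1; s: 1; t: 0; u: 0; v: 1

Try p = 0.
Try v = 1.
Try u = 0.
The clause (q') is unit, so q = 0.
The clause (r) is unit, so r = 1.
The clause (s) is unit, so s = 1.
The clause (t') is unit, so t = 0.
This assignment satisfies each clause.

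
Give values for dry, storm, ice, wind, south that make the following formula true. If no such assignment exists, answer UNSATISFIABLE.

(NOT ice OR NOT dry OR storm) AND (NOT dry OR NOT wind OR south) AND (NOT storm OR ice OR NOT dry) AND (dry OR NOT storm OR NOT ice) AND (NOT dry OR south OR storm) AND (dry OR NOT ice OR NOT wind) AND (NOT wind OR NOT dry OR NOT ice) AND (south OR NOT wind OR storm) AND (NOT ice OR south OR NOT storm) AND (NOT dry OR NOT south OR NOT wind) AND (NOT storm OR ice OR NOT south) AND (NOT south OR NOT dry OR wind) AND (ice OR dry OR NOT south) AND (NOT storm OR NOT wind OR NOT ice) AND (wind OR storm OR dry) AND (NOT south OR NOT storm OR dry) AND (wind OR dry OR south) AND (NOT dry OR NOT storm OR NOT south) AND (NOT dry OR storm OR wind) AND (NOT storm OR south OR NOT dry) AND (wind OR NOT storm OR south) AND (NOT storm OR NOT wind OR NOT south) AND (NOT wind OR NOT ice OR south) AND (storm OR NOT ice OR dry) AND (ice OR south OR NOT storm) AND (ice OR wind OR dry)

UNSATISFIABLE

Case ice = false:
Case storm = false:
Case dry = false:
The clause (NOT south) is unit, so south = false.
The clause (NOT wind) is unit, so wind = false.
Now (wind) is unsatisfied and unit — conflict.
That branch fails; take dry = true instead.
The clause (south) is unit, so south = true.
The clause (NOT wind) is unit, so wind = false.
Now (wind) is unsatisfied and unit — conflict.
Both values of dry lead to a conflict.
That branch fails; take storm = true instead.
The clause (NOT dry) is unit, so dry = false.
The clause (NOT south) is unit, so south = false.
Now (south) is unsatisfied and unit — conflict.
Both values of storm lead to a conflict.
That branch fails; take ice = true instead.
Case dry = false:
The clause (NOT storm) is unit, so storm = false.
Now (storm) is unsatisfied and unit — conflict.
That branch fails; take dry = true instead.
The clause (storm) is unit, so storm = true.
The clause (NOT wind) is unit, so wind = false.
The clause (south) is unit, so south = true.
Now (NOT south) is unsatisfied and unit — conflict.
Both values of dry lead to a conflict.
Both values of ice lead to a conflict.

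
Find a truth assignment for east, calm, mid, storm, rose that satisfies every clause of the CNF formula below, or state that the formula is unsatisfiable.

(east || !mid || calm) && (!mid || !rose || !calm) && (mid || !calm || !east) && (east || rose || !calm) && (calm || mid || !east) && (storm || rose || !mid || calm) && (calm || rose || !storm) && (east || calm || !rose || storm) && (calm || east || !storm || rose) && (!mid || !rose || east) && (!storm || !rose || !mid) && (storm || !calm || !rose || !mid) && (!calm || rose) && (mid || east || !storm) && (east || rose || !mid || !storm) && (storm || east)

Try calm = false.
Try east = true.
The clause (mid) is unit, so mid = true.
Try storm = false.
The clause (rose) is unit, so rose = true.
All clauses are satisfied.

east: true,  calm: false,  mid: true,  storm: false,  rose: true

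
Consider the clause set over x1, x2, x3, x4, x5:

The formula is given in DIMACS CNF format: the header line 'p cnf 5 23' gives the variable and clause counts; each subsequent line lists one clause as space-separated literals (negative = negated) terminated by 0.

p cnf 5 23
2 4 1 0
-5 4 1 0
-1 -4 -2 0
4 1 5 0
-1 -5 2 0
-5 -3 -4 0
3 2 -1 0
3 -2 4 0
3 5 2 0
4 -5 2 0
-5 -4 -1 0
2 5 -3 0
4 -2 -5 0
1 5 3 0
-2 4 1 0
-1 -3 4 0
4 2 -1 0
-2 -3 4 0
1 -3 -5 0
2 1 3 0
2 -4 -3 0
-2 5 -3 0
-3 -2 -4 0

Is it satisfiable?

Suppose x2 = True.
Suppose x1 = False.
(x4) alone gives x4 = True.
(¬x3) alone gives x3 = False.
(x5) alone gives x5 = True.
This assignment satisfies each clause.
A satisfying assignment: x1=False,  x2=True,  x3=False,  x4=True,  x5=True.

Satisfiable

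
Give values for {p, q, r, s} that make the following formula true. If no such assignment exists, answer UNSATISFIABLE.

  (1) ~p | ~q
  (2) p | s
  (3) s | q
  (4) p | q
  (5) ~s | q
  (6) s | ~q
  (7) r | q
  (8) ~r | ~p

p ↦ 0,  q ↦ 1,  r ↦ 0,  s ↦ 1

Try p = 0.
Unit clause (s) forces s = 1.
Unit clause (q) forces q = 1.
No clause remains; r is free.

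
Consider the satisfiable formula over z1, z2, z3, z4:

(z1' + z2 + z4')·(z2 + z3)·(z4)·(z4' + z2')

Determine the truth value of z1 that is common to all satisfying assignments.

Suppose z1 = 1.
The clause (z4) is unit, so z4 = 1.
The clause (z2) is unit, so z2 = 1.
That conflicts with the unit clause (z2').
So every satisfying assignment has z1 = False.

False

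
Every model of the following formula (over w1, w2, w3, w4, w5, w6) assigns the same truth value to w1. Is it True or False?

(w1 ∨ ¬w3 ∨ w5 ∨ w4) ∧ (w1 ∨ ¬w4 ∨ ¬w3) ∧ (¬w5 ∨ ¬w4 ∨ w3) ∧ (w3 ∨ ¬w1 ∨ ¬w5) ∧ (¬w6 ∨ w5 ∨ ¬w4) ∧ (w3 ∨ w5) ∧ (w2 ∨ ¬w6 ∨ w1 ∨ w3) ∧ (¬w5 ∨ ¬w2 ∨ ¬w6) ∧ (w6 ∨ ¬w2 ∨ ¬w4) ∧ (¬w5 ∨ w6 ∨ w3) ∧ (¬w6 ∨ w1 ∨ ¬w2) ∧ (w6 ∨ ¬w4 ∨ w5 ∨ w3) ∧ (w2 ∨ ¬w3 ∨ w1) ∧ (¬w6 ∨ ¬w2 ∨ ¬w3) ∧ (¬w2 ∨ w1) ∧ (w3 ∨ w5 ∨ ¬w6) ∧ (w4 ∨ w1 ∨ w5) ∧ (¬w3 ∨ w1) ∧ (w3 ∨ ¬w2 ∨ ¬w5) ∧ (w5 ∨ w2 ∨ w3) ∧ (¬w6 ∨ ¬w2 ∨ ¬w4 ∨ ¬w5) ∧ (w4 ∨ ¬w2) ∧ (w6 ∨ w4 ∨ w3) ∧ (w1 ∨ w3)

Suppose w1 = False.
(¬w2) alone gives w2 = False.
(¬w3) alone gives w3 = False.
Now (w3) is unsatisfied and unit — conflict.
So every satisfying assignment has w1 = True.

True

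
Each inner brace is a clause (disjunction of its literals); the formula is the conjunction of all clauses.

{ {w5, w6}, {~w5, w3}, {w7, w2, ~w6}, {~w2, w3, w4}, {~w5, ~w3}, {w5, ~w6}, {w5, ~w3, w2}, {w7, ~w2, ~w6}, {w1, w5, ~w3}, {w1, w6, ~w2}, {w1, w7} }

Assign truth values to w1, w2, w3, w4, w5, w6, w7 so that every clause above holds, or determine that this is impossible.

Branch on w5: set w5 = 1.
Unit clause (w3) forces w3 = 1.
Now (~w3) is unsatisfied and unit — conflict.
That branch fails; take w5 = 0 instead.
Unit clause (w6) forces w6 = 1.
Now (~w6) is unsatisfied and unit — conflict.
Either choice for w5 ends in contradiction.

UNSATISFIABLE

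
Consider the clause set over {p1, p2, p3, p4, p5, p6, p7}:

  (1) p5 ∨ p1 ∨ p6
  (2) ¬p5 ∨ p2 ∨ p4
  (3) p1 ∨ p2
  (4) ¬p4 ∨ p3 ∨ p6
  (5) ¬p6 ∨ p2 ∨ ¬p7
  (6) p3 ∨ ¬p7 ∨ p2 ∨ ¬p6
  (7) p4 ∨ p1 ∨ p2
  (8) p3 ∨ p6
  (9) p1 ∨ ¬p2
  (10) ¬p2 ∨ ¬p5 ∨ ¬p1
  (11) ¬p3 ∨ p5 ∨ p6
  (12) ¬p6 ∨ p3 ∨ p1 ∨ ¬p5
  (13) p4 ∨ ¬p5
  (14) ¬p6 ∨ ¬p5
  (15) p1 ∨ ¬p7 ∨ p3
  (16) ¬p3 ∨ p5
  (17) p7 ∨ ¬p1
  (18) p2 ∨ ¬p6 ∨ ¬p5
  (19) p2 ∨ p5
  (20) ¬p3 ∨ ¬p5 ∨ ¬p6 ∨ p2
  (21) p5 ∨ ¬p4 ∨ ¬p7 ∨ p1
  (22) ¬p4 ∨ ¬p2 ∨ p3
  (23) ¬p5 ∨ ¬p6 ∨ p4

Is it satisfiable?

Yes, satisfiable

Suppose p1 = True.
Unit clause (p7) forces p7 = True.
Suppose p6 = True.
Unit clause (p2) forces p2 = True.
Unit clause (¬p5) forces p5 = False.
Unit clause (¬p3) forces p3 = False.
Unit clause (¬p4) forces p4 = False.
Every clause now holds.
A satisfying assignment: p1 ↦ True; p2 ↦ True; p3 ↦ False; p4 ↦ False; p5 ↦ False; p6 ↦ True; p7 ↦ True.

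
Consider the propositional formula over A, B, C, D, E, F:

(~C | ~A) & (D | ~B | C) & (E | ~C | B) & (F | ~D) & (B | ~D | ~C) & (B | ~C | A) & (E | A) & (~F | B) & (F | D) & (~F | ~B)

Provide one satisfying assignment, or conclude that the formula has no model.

UNSATISFIABLE

Case C = 0:
Case D = 1:
(F) alone gives F = 1.
(B) alone gives B = 1.
Now (~B) is unsatisfied and unit — conflict.
Backtrack on D: now try D = 0.
(~B) alone gives B = 0.
(~F) alone gives F = 0.
Now (F) is unsatisfied and unit — conflict.
Neither D = 1 nor D = 0 works.
Backtrack on C: now try C = 1.
(~A) alone gives A = 0.
(B) alone gives B = 1.
(E) alone gives E = 1.
(~F) alone gives F = 0.
(~D) alone gives D = 0.
Now (D) is unsatisfied and unit — conflict.
Neither C = 1 nor C = 0 works.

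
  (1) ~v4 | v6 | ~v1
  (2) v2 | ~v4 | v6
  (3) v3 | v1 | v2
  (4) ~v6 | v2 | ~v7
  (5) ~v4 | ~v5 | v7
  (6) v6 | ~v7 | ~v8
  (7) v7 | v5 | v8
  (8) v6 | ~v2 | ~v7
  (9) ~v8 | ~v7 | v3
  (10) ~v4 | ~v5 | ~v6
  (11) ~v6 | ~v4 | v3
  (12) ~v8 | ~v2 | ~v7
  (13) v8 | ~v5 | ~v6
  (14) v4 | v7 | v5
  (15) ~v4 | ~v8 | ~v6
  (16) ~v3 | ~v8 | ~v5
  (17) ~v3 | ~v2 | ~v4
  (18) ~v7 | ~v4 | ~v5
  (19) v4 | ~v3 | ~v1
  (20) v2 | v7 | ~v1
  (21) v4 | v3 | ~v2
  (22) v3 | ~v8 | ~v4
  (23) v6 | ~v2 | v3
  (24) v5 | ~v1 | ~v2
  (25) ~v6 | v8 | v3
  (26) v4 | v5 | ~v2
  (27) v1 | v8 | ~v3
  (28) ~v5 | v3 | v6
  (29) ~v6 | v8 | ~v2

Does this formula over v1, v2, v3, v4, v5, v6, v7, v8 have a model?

Yes

Try v4 = 0.
Try v7 = 1.
Try v6 = 0.
The clause (~v8) is unit, so v8 = 0.
The clause (~v2) is unit, so v2 = 0.
Try v3 = 0.
The clause (v1) is unit, so v1 = 1.
The clause (~v5) is unit, so v5 = 0.
Every clause now holds.
A satisfying assignment: v1: 1; v2: 0; v3: 0; v4: 0; v5: 0; v6: 0; v7: 1; v8: 0.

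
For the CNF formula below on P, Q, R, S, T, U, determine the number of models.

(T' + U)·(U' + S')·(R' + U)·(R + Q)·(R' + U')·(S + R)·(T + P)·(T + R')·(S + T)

1

There are 2^6 = 64 truth assignments over (P, Q, R, S, T, U).
Split on Q. With Q = 1, the clauses containing Q are satisfied and Q' drops from the rest; 1 of the 2^5 = 32 assignments to the other variables satisfy what remains.
With Q = 0, by the same count on the reduced clause set, 0 assignments work.
Total: 1 + 0 = 1.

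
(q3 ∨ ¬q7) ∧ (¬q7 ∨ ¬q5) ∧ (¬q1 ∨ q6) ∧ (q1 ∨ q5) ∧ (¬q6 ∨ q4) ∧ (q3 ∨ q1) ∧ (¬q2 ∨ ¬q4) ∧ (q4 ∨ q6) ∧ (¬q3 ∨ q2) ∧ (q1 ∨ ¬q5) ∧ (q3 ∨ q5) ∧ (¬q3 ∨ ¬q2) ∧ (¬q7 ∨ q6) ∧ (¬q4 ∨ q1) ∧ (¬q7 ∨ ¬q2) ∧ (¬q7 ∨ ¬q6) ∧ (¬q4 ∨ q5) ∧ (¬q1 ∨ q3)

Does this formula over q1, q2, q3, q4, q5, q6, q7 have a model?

No

Branch on q3: set q3 = True.
Unit clause (q2) forces q2 = True.
But (¬q2) is also a unit clause — contradiction.
Backtrack on q3: now try q3 = False.
Unit clause (¬q7) forces q7 = False.
Unit clause (q1) forces q1 = True.
But (¬q1) is also a unit clause — contradiction.
Either choice for q3 ends in contradiction.
No assignment satisfies every clause.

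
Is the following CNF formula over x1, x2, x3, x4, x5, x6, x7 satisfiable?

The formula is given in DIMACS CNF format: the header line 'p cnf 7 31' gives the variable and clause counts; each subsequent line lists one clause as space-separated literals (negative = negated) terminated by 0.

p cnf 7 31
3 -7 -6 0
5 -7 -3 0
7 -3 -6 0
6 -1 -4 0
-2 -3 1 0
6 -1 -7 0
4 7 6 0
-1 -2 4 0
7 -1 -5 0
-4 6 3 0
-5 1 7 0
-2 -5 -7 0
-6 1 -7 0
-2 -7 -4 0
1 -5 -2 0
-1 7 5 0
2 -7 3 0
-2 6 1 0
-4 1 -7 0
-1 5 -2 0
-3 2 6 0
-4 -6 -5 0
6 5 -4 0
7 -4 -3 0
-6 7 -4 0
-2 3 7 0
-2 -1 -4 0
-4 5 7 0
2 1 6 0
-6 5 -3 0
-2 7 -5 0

Yes

Suppose x3 = False.
Suppose x7 = False.
The clause (¬x2) is unit, so x2 = False.
Suppose x4 = False.
The clause (x6) is unit, so x6 = True.
Suppose x1 = False.
The clause (¬x5) is unit, so x5 = False.
Every clause now holds.
A satisfying assignment: x1 ↦ False; x2 ↦ False; x3 ↦ False; x4 ↦ False; x5 ↦ False; x6 ↦ True; x7 ↦ False.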